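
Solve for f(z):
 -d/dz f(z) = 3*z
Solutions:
 f(z) = C1 - 3*z^2/2


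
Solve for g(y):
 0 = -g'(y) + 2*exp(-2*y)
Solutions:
 g(y) = C1 - exp(-2*y)


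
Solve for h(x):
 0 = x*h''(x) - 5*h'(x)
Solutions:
 h(x) = C1 + C2*x^6


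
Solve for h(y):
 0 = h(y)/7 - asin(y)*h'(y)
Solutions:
 h(y) = C1*exp(Integral(1/asin(y), y)/7)


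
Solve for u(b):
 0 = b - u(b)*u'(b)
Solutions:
 u(b) = -sqrt(C1 + b^2)
 u(b) = sqrt(C1 + b^2)


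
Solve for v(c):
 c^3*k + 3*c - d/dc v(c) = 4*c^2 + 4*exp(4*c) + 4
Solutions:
 v(c) = C1 + c^4*k/4 - 4*c^3/3 + 3*c^2/2 - 4*c - exp(4*c)


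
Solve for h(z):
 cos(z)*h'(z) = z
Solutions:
 h(z) = C1 + Integral(z/cos(z), z)


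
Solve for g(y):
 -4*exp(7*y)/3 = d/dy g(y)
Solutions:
 g(y) = C1 - 4*exp(7*y)/21


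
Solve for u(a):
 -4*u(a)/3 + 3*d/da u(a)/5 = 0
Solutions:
 u(a) = C1*exp(20*a/9)


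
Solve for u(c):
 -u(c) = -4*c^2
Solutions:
 u(c) = 4*c^2


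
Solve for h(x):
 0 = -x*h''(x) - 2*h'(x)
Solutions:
 h(x) = C1 + C2/x


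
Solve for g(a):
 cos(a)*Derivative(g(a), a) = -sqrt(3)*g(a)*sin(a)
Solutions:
 g(a) = C1*cos(a)^(sqrt(3))


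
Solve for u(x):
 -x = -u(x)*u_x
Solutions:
 u(x) = -sqrt(C1 + x^2)
 u(x) = sqrt(C1 + x^2)


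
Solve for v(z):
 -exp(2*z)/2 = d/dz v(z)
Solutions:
 v(z) = C1 - exp(2*z)/4


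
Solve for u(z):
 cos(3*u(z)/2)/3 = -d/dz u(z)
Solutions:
 u(z) = -2*asin((C1 + exp(z))/(C1 - exp(z)))/3 + 2*pi/3
 u(z) = 2*asin((C1 + exp(z))/(C1 - exp(z)))/3


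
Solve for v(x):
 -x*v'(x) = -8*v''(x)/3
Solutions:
 v(x) = C1 + C2*erfi(sqrt(3)*x/4)


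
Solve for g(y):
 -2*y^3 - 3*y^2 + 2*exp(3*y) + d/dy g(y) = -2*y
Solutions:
 g(y) = C1 + y^4/2 + y^3 - y^2 - 2*exp(3*y)/3


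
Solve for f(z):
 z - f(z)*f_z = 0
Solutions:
 f(z) = -sqrt(C1 + z^2)
 f(z) = sqrt(C1 + z^2)


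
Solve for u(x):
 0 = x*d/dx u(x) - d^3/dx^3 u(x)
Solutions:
 u(x) = C1 + Integral(C2*airyai(x) + C3*airybi(x), x)


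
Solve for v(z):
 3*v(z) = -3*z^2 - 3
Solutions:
 v(z) = -z^2 - 1


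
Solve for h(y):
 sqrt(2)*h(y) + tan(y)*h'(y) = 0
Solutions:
 h(y) = C1/sin(y)^(sqrt(2))


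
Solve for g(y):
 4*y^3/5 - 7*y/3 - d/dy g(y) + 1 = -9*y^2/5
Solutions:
 g(y) = C1 + y^4/5 + 3*y^3/5 - 7*y^2/6 + y


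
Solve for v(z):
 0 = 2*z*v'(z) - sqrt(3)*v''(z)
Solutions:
 v(z) = C1 + C2*erfi(3^(3/4)*z/3)


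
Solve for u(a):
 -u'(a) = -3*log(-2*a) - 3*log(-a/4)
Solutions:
 u(a) = C1 + 6*a*log(-a) + 3*a*(-2 - log(2))


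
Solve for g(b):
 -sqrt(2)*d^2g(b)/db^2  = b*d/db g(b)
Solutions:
 g(b) = C1 + C2*erf(2^(1/4)*b/2)


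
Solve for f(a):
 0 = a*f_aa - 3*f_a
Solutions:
 f(a) = C1 + C2*a^4


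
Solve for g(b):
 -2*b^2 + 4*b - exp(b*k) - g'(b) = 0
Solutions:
 g(b) = C1 - 2*b^3/3 + 2*b^2 - exp(b*k)/k


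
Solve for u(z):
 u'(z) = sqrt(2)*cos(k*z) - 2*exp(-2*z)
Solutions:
 u(z) = C1 + exp(-2*z) + sqrt(2)*sin(k*z)/k


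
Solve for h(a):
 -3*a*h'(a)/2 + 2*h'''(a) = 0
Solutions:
 h(a) = C1 + Integral(C2*airyai(6^(1/3)*a/2) + C3*airybi(6^(1/3)*a/2), a)


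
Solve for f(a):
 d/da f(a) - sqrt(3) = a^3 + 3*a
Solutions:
 f(a) = C1 + a^4/4 + 3*a^2/2 + sqrt(3)*a


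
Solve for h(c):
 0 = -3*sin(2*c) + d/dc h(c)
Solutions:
 h(c) = C1 - 3*cos(2*c)/2


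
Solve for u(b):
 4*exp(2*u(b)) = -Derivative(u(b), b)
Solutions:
 u(b) = log(-sqrt(-1/(C1 - 4*b))) - log(2)/2
 u(b) = log(-1/(C1 - 4*b))/2 - log(2)/2


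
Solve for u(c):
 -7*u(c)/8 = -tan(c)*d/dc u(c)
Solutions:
 u(c) = C1*sin(c)^(7/8)


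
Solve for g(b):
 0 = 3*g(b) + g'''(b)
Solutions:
 g(b) = C3*exp(-3^(1/3)*b) + (C1*sin(3^(5/6)*b/2) + C2*cos(3^(5/6)*b/2))*exp(3^(1/3)*b/2)


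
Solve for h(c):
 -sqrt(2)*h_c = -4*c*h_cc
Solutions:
 h(c) = C1 + C2*c^(sqrt(2)/4 + 1)


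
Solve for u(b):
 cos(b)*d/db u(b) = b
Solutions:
 u(b) = C1 + Integral(b/cos(b), b)


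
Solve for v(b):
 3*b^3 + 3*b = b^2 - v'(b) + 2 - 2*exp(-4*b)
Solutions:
 v(b) = C1 - 3*b^4/4 + b^3/3 - 3*b^2/2 + 2*b + exp(-4*b)/2


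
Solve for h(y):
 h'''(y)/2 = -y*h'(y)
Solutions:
 h(y) = C1 + Integral(C2*airyai(-2^(1/3)*y) + C3*airybi(-2^(1/3)*y), y)


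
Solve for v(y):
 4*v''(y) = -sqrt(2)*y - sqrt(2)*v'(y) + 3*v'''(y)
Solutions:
 v(y) = C1 + C2*exp(y*(2 - sqrt(4 + 3*sqrt(2)))/3) + C3*exp(y*(2 + sqrt(4 + 3*sqrt(2)))/3) - y^2/2 + 2*sqrt(2)*y


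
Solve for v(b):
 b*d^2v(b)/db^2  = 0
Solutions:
 v(b) = C1 + C2*b


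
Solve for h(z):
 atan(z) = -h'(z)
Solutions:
 h(z) = C1 - z*atan(z) + log(z^2 + 1)/2


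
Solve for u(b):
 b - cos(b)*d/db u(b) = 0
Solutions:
 u(b) = C1 + Integral(b/cos(b), b)


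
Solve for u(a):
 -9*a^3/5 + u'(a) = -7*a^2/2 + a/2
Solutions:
 u(a) = C1 + 9*a^4/20 - 7*a^3/6 + a^2/4


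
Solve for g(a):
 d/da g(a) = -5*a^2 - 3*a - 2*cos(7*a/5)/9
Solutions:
 g(a) = C1 - 5*a^3/3 - 3*a^2/2 - 10*sin(7*a/5)/63


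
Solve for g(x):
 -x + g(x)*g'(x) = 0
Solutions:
 g(x) = -sqrt(C1 + x^2)
 g(x) = sqrt(C1 + x^2)


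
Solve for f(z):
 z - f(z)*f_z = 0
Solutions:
 f(z) = -sqrt(C1 + z^2)
 f(z) = sqrt(C1 + z^2)


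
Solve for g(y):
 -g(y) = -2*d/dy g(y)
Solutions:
 g(y) = C1*exp(y/2)


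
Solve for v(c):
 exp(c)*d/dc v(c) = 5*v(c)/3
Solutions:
 v(c) = C1*exp(-5*exp(-c)/3)


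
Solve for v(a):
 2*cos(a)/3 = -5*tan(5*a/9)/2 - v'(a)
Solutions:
 v(a) = C1 + 9*log(cos(5*a/9))/2 - 2*sin(a)/3


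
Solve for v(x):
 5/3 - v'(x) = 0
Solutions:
 v(x) = C1 + 5*x/3


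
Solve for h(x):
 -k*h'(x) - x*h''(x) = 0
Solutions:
 h(x) = C1 + x^(1 - re(k))*(C2*sin(log(x)*Abs(im(k))) + C3*cos(log(x)*im(k)))


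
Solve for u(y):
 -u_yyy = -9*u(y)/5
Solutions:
 u(y) = C3*exp(15^(2/3)*y/5) + (C1*sin(3*3^(1/6)*5^(2/3)*y/10) + C2*cos(3*3^(1/6)*5^(2/3)*y/10))*exp(-15^(2/3)*y/10)


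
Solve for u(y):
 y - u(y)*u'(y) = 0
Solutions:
 u(y) = -sqrt(C1 + y^2)
 u(y) = sqrt(C1 + y^2)


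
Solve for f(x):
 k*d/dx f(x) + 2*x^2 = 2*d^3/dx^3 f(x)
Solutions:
 f(x) = C1 + C2*exp(-sqrt(2)*sqrt(k)*x/2) + C3*exp(sqrt(2)*sqrt(k)*x/2) - 2*x^3/(3*k) - 8*x/k^2


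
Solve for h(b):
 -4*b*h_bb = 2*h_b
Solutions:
 h(b) = C1 + C2*sqrt(b)


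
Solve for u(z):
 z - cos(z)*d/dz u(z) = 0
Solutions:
 u(z) = C1 + Integral(z/cos(z), z)


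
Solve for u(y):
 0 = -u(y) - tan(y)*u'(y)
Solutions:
 u(y) = C1/sin(y)


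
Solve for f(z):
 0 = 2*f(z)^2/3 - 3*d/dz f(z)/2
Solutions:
 f(z) = -9/(C1 + 4*z)


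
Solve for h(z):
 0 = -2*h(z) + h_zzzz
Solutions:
 h(z) = C1*exp(-2^(1/4)*z) + C2*exp(2^(1/4)*z) + C3*sin(2^(1/4)*z) + C4*cos(2^(1/4)*z)


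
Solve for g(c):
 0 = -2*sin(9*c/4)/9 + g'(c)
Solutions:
 g(c) = C1 - 8*cos(9*c/4)/81


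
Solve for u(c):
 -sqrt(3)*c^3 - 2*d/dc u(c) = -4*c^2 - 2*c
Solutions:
 u(c) = C1 - sqrt(3)*c^4/8 + 2*c^3/3 + c^2/2


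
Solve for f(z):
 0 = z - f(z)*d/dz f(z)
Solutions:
 f(z) = -sqrt(C1 + z^2)
 f(z) = sqrt(C1 + z^2)


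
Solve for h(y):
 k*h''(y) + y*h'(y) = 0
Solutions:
 h(y) = C1 + C2*sqrt(k)*erf(sqrt(2)*y*sqrt(1/k)/2)


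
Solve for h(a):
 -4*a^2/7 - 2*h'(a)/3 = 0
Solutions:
 h(a) = C1 - 2*a^3/7


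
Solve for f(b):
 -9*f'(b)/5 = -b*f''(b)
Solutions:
 f(b) = C1 + C2*b^(14/5)


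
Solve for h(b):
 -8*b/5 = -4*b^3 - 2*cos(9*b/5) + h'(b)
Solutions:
 h(b) = C1 + b^4 - 4*b^2/5 + 10*sin(9*b/5)/9


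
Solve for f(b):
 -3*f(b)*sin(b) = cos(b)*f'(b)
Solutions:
 f(b) = C1*cos(b)^3


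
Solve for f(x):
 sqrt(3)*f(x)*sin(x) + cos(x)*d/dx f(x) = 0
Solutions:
 f(x) = C1*cos(x)^(sqrt(3))


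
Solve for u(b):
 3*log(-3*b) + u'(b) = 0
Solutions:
 u(b) = C1 - 3*b*log(-b) + 3*b*(1 - log(3))


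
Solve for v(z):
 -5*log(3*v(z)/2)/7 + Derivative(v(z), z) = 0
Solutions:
 7*Integral(1/(-log(_y) - log(3) + log(2)), (_y, v(z)))/5 = C1 - z


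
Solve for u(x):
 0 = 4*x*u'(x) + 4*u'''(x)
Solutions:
 u(x) = C1 + Integral(C2*airyai(-x) + C3*airybi(-x), x)


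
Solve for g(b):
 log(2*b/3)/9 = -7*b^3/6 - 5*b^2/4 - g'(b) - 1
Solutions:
 g(b) = C1 - 7*b^4/24 - 5*b^3/12 - b*log(b)/9 - 8*b/9 - b*log(2)/9 + b*log(3)/9


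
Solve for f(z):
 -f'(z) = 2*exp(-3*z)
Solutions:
 f(z) = C1 + 2*exp(-3*z)/3


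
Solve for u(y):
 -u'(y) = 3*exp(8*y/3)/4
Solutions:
 u(y) = C1 - 9*exp(8*y/3)/32


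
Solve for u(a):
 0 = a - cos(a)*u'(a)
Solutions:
 u(a) = C1 + Integral(a/cos(a), a)


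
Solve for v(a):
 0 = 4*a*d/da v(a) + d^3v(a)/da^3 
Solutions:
 v(a) = C1 + Integral(C2*airyai(-2^(2/3)*a) + C3*airybi(-2^(2/3)*a), a)


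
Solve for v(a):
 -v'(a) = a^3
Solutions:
 v(a) = C1 - a^4/4


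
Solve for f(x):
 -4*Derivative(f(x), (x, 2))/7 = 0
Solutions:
 f(x) = C1 + C2*x


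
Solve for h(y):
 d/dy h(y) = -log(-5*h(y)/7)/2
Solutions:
 2*Integral(1/(log(-_y) - log(7) + log(5)), (_y, h(y))) = C1 - y


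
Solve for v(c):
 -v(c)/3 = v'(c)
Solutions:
 v(c) = C1*exp(-c/3)


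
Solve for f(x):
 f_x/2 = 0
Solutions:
 f(x) = C1


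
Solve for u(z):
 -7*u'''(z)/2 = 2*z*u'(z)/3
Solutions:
 u(z) = C1 + Integral(C2*airyai(-42^(2/3)*z/21) + C3*airybi(-42^(2/3)*z/21), z)


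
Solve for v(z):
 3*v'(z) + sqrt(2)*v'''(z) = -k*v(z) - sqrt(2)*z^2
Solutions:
 v(z) = C1*exp(z*(-2^(1/3)*(sqrt(2)*k + 2*sqrt(k^2/2 + sqrt(2)))^(1/3)/2 + 2^(1/6)/(sqrt(2)*k + 2*sqrt(k^2/2 + sqrt(2)))^(1/3))) + C2*exp(z*(2^(1/3)*(sqrt(2)*k + 2*sqrt(k^2/2 + sqrt(2)))^(1/3)/4 - 2^(1/3)*sqrt(3)*I*(sqrt(2)*k + 2*sqrt(k^2/2 + sqrt(2)))^(1/3)/4 + 2*2^(1/6)/((-1 + sqrt(3)*I)*(sqrt(2)*k + 2*sqrt(k^2/2 + sqrt(2)))^(1/3)))) + C3*exp(z*(2^(1/3)*(sqrt(2)*k + 2*sqrt(k^2/2 + sqrt(2)))^(1/3)/4 + 2^(1/3)*sqrt(3)*I*(sqrt(2)*k + 2*sqrt(k^2/2 + sqrt(2)))^(1/3)/4 - 2*2^(1/6)/((1 + sqrt(3)*I)*(sqrt(2)*k + 2*sqrt(k^2/2 + sqrt(2)))^(1/3)))) - sqrt(2)*z^2/k + 6*sqrt(2)*z/k^2 - 18*sqrt(2)/k^3


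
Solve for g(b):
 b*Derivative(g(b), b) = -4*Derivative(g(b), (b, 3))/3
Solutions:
 g(b) = C1 + Integral(C2*airyai(-6^(1/3)*b/2) + C3*airybi(-6^(1/3)*b/2), b)


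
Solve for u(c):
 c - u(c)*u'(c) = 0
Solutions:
 u(c) = -sqrt(C1 + c^2)
 u(c) = sqrt(C1 + c^2)


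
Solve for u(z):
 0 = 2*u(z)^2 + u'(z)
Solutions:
 u(z) = 1/(C1 + 2*z)


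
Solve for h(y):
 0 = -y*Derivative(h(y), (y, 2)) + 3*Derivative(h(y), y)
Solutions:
 h(y) = C1 + C2*y^4


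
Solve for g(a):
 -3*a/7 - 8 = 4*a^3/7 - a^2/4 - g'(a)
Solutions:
 g(a) = C1 + a^4/7 - a^3/12 + 3*a^2/14 + 8*a


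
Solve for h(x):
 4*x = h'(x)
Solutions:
 h(x) = C1 + 2*x^2


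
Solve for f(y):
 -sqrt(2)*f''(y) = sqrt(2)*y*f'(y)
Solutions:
 f(y) = C1 + C2*erf(sqrt(2)*y/2)


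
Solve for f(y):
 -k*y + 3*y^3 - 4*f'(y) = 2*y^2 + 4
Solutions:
 f(y) = C1 - k*y^2/8 + 3*y^4/16 - y^3/6 - y


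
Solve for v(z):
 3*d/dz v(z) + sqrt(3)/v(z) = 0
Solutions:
 v(z) = -sqrt(C1 - 6*sqrt(3)*z)/3
 v(z) = sqrt(C1 - 6*sqrt(3)*z)/3


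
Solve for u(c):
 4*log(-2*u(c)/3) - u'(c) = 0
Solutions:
 -Integral(1/(log(-_y) - log(3) + log(2)), (_y, u(c)))/4 = C1 - c


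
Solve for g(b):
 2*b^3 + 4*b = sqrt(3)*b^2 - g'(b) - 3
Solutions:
 g(b) = C1 - b^4/2 + sqrt(3)*b^3/3 - 2*b^2 - 3*b


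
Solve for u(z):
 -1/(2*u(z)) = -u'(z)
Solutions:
 u(z) = -sqrt(C1 + z)
 u(z) = sqrt(C1 + z)


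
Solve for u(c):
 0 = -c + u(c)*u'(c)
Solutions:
 u(c) = -sqrt(C1 + c^2)
 u(c) = sqrt(C1 + c^2)


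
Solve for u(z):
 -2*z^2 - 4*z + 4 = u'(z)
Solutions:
 u(z) = C1 - 2*z^3/3 - 2*z^2 + 4*z


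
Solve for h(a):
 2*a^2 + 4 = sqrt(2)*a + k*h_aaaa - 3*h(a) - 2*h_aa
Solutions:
 h(a) = C1*exp(-a*sqrt((1 - sqrt(3*k + 1))/k)) + C2*exp(a*sqrt((1 - sqrt(3*k + 1))/k)) + C3*exp(-a*sqrt((sqrt(3*k + 1) + 1)/k)) + C4*exp(a*sqrt((sqrt(3*k + 1) + 1)/k)) - 2*a^2/3 + sqrt(2)*a/3 - 4/9


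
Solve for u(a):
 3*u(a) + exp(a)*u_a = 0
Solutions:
 u(a) = C1*exp(3*exp(-a))


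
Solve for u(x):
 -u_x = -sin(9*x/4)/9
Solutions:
 u(x) = C1 - 4*cos(9*x/4)/81


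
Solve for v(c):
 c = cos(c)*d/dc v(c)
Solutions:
 v(c) = C1 + Integral(c/cos(c), c)


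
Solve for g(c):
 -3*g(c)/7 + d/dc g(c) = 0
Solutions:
 g(c) = C1*exp(3*c/7)


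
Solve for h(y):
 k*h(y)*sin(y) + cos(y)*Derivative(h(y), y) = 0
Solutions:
 h(y) = C1*exp(k*log(cos(y)))


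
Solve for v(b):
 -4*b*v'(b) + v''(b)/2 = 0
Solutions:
 v(b) = C1 + C2*erfi(2*b)


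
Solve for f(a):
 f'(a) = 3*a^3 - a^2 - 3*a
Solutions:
 f(a) = C1 + 3*a^4/4 - a^3/3 - 3*a^2/2


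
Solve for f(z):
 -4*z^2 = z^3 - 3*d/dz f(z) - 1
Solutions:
 f(z) = C1 + z^4/12 + 4*z^3/9 - z/3


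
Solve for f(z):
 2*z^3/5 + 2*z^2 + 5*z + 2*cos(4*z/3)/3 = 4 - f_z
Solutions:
 f(z) = C1 - z^4/10 - 2*z^3/3 - 5*z^2/2 + 4*z - sin(4*z/3)/2


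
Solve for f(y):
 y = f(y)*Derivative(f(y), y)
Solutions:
 f(y) = -sqrt(C1 + y^2)
 f(y) = sqrt(C1 + y^2)


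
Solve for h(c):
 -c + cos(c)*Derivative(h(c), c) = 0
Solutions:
 h(c) = C1 + Integral(c/cos(c), c)


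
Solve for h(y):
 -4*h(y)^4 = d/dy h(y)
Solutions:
 h(y) = (-3^(2/3) - 3*3^(1/6)*I)*(1/(C1 + 4*y))^(1/3)/6
 h(y) = (-3^(2/3) + 3*3^(1/6)*I)*(1/(C1 + 4*y))^(1/3)/6
 h(y) = (1/(C1 + 12*y))^(1/3)


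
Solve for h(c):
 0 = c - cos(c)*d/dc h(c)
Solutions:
 h(c) = C1 + Integral(c/cos(c), c)


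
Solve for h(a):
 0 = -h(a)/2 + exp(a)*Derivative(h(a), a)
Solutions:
 h(a) = C1*exp(-exp(-a)/2)


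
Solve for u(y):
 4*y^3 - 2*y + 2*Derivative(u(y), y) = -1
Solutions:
 u(y) = C1 - y^4/2 + y^2/2 - y/2


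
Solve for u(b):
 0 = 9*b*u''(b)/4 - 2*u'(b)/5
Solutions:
 u(b) = C1 + C2*b^(53/45)


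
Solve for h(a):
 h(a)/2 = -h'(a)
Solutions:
 h(a) = C1*exp(-a/2)


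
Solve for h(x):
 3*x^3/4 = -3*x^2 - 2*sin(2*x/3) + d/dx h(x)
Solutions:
 h(x) = C1 + 3*x^4/16 + x^3 - 3*cos(2*x/3)


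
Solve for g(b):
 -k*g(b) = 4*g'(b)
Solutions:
 g(b) = C1*exp(-b*k/4)


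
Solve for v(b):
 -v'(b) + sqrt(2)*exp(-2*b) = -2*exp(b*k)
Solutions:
 v(b) = C1 - sqrt(2)*exp(-2*b)/2 + 2*exp(b*k)/k


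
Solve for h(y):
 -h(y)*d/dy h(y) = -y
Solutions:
 h(y) = -sqrt(C1 + y^2)
 h(y) = sqrt(C1 + y^2)


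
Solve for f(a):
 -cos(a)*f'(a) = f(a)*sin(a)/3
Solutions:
 f(a) = C1*cos(a)^(1/3)


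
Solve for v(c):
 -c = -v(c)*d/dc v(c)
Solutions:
 v(c) = -sqrt(C1 + c^2)
 v(c) = sqrt(C1 + c^2)


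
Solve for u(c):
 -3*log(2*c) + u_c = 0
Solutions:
 u(c) = C1 + 3*c*log(c) - 3*c + c*log(8)


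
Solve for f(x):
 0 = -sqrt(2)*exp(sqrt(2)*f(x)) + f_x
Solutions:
 f(x) = sqrt(2)*(2*log(-1/(C1 + sqrt(2)*x)) - log(2))/4


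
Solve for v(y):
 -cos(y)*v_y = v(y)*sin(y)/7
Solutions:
 v(y) = C1*cos(y)^(1/7)


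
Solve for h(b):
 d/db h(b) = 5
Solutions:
 h(b) = C1 + 5*b


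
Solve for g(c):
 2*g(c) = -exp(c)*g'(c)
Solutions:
 g(c) = C1*exp(2*exp(-c))


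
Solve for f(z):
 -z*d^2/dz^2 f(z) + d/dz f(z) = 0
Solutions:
 f(z) = C1 + C2*z^2


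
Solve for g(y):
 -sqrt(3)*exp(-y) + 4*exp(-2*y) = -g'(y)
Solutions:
 g(y) = C1 - sqrt(3)*exp(-y) + 2*exp(-2*y)


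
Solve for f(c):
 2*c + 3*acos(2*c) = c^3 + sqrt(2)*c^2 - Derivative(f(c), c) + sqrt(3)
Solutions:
 f(c) = C1 + c^4/4 + sqrt(2)*c^3/3 - c^2 - 3*c*acos(2*c) + sqrt(3)*c + 3*sqrt(1 - 4*c^2)/2


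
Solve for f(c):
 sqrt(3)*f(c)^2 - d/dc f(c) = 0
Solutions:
 f(c) = -1/(C1 + sqrt(3)*c)


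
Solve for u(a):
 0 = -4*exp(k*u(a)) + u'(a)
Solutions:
 u(a) = Piecewise((log(-1/(C1*k + 4*a*k))/k, Ne(k, 0)), (nan, True))
 u(a) = Piecewise((C1 + 4*a, Eq(k, 0)), (nan, True))


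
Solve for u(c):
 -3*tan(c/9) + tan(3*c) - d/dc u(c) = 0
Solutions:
 u(c) = C1 + 27*log(cos(c/9)) - log(cos(3*c))/3


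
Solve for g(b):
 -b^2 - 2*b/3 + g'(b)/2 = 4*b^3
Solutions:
 g(b) = C1 + 2*b^4 + 2*b^3/3 + 2*b^2/3


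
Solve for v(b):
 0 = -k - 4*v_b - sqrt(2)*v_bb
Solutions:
 v(b) = C1 + C2*exp(-2*sqrt(2)*b) - b*k/4


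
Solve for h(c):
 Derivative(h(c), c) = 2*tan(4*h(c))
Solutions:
 h(c) = -asin(C1*exp(8*c))/4 + pi/4
 h(c) = asin(C1*exp(8*c))/4


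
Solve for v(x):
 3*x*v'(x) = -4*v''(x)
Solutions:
 v(x) = C1 + C2*erf(sqrt(6)*x/4)


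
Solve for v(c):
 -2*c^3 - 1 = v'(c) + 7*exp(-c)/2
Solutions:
 v(c) = C1 - c^4/2 - c + 7*exp(-c)/2


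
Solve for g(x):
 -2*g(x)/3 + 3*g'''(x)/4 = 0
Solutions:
 g(x) = C3*exp(2*3^(1/3)*x/3) + (C1*sin(3^(5/6)*x/3) + C2*cos(3^(5/6)*x/3))*exp(-3^(1/3)*x/3)


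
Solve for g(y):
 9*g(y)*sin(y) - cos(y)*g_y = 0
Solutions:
 g(y) = C1/cos(y)^9


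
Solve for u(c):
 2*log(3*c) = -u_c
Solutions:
 u(c) = C1 - 2*c*log(c) - c*log(9) + 2*c


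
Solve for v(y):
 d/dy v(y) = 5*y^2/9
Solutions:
 v(y) = C1 + 5*y^3/27


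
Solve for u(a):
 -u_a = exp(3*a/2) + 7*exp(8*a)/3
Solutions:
 u(a) = C1 - 2*exp(3*a/2)/3 - 7*exp(8*a)/24


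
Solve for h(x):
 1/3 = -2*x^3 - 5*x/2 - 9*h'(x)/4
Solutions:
 h(x) = C1 - 2*x^4/9 - 5*x^2/9 - 4*x/27


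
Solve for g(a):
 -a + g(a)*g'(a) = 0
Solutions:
 g(a) = -sqrt(C1 + a^2)
 g(a) = sqrt(C1 + a^2)


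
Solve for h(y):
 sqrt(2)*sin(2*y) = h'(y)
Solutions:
 h(y) = C1 - sqrt(2)*cos(2*y)/2


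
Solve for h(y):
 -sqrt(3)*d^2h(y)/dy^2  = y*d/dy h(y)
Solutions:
 h(y) = C1 + C2*erf(sqrt(2)*3^(3/4)*y/6)


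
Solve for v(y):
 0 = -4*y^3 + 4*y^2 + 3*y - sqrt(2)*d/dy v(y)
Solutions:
 v(y) = C1 - sqrt(2)*y^4/2 + 2*sqrt(2)*y^3/3 + 3*sqrt(2)*y^2/4


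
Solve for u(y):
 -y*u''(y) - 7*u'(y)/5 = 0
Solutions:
 u(y) = C1 + C2/y^(2/5)


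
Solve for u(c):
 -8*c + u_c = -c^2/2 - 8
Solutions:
 u(c) = C1 - c^3/6 + 4*c^2 - 8*c


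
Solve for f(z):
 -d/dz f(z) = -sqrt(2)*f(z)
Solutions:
 f(z) = C1*exp(sqrt(2)*z)


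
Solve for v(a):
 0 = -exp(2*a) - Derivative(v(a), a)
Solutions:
 v(a) = C1 - exp(2*a)/2


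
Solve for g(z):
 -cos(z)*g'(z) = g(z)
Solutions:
 g(z) = C1*sqrt(sin(z) - 1)/sqrt(sin(z) + 1)


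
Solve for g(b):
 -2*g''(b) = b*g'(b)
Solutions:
 g(b) = C1 + C2*erf(b/2)


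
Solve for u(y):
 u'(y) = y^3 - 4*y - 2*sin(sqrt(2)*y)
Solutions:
 u(y) = C1 + y^4/4 - 2*y^2 + sqrt(2)*cos(sqrt(2)*y)


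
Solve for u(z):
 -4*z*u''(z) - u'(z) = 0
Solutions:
 u(z) = C1 + C2*z^(3/4)


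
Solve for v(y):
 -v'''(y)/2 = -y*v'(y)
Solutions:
 v(y) = C1 + Integral(C2*airyai(2^(1/3)*y) + C3*airybi(2^(1/3)*y), y)


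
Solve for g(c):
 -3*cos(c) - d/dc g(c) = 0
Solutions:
 g(c) = C1 - 3*sin(c)


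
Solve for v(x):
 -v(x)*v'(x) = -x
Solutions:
 v(x) = -sqrt(C1 + x^2)
 v(x) = sqrt(C1 + x^2)


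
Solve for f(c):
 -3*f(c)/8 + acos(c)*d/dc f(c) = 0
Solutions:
 f(c) = C1*exp(3*Integral(1/acos(c), c)/8)


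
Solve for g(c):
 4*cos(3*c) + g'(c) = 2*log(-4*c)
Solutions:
 g(c) = C1 + 2*c*log(-c) - 2*c + 4*c*log(2) - 4*sin(3*c)/3


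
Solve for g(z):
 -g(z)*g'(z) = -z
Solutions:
 g(z) = -sqrt(C1 + z^2)
 g(z) = sqrt(C1 + z^2)


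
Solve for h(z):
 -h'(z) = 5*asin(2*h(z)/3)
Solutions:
 Integral(1/asin(2*_y/3), (_y, h(z))) = C1 - 5*z


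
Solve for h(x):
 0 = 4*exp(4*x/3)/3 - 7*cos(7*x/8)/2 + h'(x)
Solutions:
 h(x) = C1 - exp(x)^(4/3) + 4*sin(7*x/8)


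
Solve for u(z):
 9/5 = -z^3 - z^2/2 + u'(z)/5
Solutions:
 u(z) = C1 + 5*z^4/4 + 5*z^3/6 + 9*z


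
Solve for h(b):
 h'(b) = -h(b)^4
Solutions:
 h(b) = (-3^(2/3) - 3*3^(1/6)*I)*(1/(C1 + b))^(1/3)/6
 h(b) = (-3^(2/3) + 3*3^(1/6)*I)*(1/(C1 + b))^(1/3)/6
 h(b) = (1/(C1 + 3*b))^(1/3)


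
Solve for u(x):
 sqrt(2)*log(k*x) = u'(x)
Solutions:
 u(x) = C1 + sqrt(2)*x*log(k*x) - sqrt(2)*x


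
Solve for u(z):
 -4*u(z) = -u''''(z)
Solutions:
 u(z) = C1*exp(-sqrt(2)*z) + C2*exp(sqrt(2)*z) + C3*sin(sqrt(2)*z) + C4*cos(sqrt(2)*z)


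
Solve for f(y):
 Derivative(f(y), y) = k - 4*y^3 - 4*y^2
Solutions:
 f(y) = C1 + k*y - y^4 - 4*y^3/3


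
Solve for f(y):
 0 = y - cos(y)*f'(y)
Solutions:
 f(y) = C1 + Integral(y/cos(y), y)


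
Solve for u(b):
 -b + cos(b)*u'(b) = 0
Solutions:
 u(b) = C1 + Integral(b/cos(b), b)


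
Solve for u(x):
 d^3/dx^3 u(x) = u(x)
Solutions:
 u(x) = C3*exp(x) + (C1*sin(sqrt(3)*x/2) + C2*cos(sqrt(3)*x/2))*exp(-x/2)


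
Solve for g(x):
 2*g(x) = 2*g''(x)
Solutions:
 g(x) = C1*exp(-x) + C2*exp(x)


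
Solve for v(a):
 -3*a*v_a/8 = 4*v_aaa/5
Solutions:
 v(a) = C1 + Integral(C2*airyai(-30^(1/3)*a/4) + C3*airybi(-30^(1/3)*a/4), a)


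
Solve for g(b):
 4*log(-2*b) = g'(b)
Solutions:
 g(b) = C1 + 4*b*log(-b) + 4*b*(-1 + log(2))


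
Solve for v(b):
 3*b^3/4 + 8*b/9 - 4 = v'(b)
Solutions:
 v(b) = C1 + 3*b^4/16 + 4*b^2/9 - 4*b


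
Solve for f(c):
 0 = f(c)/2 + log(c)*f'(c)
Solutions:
 f(c) = C1*exp(-li(c)/2)


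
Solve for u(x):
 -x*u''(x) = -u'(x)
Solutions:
 u(x) = C1 + C2*x^2


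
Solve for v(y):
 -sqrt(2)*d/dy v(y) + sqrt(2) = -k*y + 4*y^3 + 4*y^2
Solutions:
 v(y) = C1 + sqrt(2)*k*y^2/4 - sqrt(2)*y^4/2 - 2*sqrt(2)*y^3/3 + y


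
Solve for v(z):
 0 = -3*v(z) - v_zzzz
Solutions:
 v(z) = (C1*sin(sqrt(2)*3^(1/4)*z/2) + C2*cos(sqrt(2)*3^(1/4)*z/2))*exp(-sqrt(2)*3^(1/4)*z/2) + (C3*sin(sqrt(2)*3^(1/4)*z/2) + C4*cos(sqrt(2)*3^(1/4)*z/2))*exp(sqrt(2)*3^(1/4)*z/2)


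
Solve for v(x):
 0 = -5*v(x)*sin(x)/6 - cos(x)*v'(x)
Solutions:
 v(x) = C1*cos(x)^(5/6)


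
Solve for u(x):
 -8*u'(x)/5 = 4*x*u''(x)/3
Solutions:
 u(x) = C1 + C2/x^(1/5)


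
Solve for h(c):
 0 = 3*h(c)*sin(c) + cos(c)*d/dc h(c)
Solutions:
 h(c) = C1*cos(c)^3


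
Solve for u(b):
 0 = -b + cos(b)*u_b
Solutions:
 u(b) = C1 + Integral(b/cos(b), b)


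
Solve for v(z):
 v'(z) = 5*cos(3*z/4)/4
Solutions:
 v(z) = C1 + 5*sin(3*z/4)/3


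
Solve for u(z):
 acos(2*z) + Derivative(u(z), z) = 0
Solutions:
 u(z) = C1 - z*acos(2*z) + sqrt(1 - 4*z^2)/2


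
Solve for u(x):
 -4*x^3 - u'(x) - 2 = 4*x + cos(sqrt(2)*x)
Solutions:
 u(x) = C1 - x^4 - 2*x^2 - 2*x - sqrt(2)*sin(sqrt(2)*x)/2


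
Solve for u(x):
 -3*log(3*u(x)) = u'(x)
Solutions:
 Integral(1/(log(_y) + log(3)), (_y, u(x)))/3 = C1 - x


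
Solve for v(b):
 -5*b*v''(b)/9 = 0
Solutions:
 v(b) = C1 + C2*b


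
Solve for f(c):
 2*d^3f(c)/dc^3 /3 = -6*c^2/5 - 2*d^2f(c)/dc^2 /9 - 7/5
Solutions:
 f(c) = C1 + C2*c + C3*exp(-c/3) - 9*c^4/20 + 27*c^3/5 - 207*c^2/4


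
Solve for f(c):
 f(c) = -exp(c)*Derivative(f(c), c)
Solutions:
 f(c) = C1*exp(exp(-c))


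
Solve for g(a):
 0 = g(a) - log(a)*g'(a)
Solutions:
 g(a) = C1*exp(li(a))


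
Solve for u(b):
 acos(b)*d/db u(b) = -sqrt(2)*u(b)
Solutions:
 u(b) = C1*exp(-sqrt(2)*Integral(1/acos(b), b))


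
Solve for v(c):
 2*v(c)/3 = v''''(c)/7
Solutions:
 v(c) = C1*exp(-14^(1/4)*3^(3/4)*c/3) + C2*exp(14^(1/4)*3^(3/4)*c/3) + C3*sin(14^(1/4)*3^(3/4)*c/3) + C4*cos(14^(1/4)*3^(3/4)*c/3)


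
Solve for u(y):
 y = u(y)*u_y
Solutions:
 u(y) = -sqrt(C1 + y^2)
 u(y) = sqrt(C1 + y^2)


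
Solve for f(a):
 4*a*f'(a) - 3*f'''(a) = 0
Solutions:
 f(a) = C1 + Integral(C2*airyai(6^(2/3)*a/3) + C3*airybi(6^(2/3)*a/3), a)


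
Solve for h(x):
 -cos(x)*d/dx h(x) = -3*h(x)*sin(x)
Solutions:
 h(x) = C1/cos(x)^3


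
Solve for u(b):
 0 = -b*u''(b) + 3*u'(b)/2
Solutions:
 u(b) = C1 + C2*b^(5/2)


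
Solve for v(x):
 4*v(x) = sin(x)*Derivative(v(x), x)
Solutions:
 v(x) = C1*(cos(x)^2 - 2*cos(x) + 1)/(cos(x)^2 + 2*cos(x) + 1)


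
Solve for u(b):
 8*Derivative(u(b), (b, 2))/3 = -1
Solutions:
 u(b) = C1 + C2*b - 3*b^2/16


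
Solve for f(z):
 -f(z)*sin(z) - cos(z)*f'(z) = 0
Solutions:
 f(z) = C1*cos(z)


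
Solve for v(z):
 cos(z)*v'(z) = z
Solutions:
 v(z) = C1 + Integral(z/cos(z), z)


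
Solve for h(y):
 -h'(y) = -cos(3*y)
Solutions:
 h(y) = C1 + sin(3*y)/3


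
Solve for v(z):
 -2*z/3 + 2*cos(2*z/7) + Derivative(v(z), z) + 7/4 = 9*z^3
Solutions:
 v(z) = C1 + 9*z^4/4 + z^2/3 - 7*z/4 - 7*sin(2*z/7)


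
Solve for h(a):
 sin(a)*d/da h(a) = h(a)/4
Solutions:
 h(a) = C1*(cos(a) - 1)^(1/8)/(cos(a) + 1)^(1/8)


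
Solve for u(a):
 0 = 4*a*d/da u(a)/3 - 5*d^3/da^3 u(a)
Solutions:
 u(a) = C1 + Integral(C2*airyai(30^(2/3)*a/15) + C3*airybi(30^(2/3)*a/15), a)


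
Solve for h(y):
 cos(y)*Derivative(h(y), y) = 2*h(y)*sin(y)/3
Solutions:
 h(y) = C1/cos(y)^(2/3)


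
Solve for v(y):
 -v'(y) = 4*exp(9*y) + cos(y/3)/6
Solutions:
 v(y) = C1 - 4*exp(9*y)/9 - sin(y/3)/2


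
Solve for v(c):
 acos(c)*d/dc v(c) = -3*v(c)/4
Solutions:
 v(c) = C1*exp(-3*Integral(1/acos(c), c)/4)


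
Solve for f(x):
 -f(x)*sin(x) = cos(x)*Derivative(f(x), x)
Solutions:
 f(x) = C1*cos(x)


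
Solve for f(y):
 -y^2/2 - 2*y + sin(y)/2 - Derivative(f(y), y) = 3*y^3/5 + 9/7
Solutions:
 f(y) = C1 - 3*y^4/20 - y^3/6 - y^2 - 9*y/7 - cos(y)/2


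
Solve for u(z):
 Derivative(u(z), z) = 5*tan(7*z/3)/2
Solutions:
 u(z) = C1 - 15*log(cos(7*z/3))/14


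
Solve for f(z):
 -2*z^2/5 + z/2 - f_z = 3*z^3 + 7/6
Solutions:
 f(z) = C1 - 3*z^4/4 - 2*z^3/15 + z^2/4 - 7*z/6


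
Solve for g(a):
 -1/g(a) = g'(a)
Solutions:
 g(a) = -sqrt(C1 - 2*a)
 g(a) = sqrt(C1 - 2*a)


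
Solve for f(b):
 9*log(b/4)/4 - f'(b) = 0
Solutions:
 f(b) = C1 + 9*b*log(b)/4 - 9*b*log(2)/2 - 9*b/4


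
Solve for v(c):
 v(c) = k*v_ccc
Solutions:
 v(c) = C1*exp(c*(1/k)^(1/3)) + C2*exp(c*(-1 + sqrt(3)*I)*(1/k)^(1/3)/2) + C3*exp(-c*(1 + sqrt(3)*I)*(1/k)^(1/3)/2)


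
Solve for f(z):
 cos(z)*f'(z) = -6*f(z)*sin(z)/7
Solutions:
 f(z) = C1*cos(z)^(6/7)


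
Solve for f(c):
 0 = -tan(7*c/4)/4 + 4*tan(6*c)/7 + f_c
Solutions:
 f(c) = C1 - log(cos(7*c/4))/7 + 2*log(cos(6*c))/21


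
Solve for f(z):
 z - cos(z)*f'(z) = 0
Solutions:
 f(z) = C1 + Integral(z/cos(z), z)


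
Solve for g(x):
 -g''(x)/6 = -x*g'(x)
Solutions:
 g(x) = C1 + C2*erfi(sqrt(3)*x)


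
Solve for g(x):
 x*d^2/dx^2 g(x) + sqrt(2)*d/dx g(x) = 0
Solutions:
 g(x) = C1 + C2*x^(1 - sqrt(2))


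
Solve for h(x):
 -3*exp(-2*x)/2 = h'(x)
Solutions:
 h(x) = C1 + 3*exp(-2*x)/4


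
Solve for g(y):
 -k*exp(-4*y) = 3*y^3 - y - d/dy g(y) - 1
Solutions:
 g(y) = C1 - k*exp(-4*y)/4 + 3*y^4/4 - y^2/2 - y


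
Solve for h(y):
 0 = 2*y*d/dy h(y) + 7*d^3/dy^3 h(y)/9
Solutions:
 h(y) = C1 + Integral(C2*airyai(-18^(1/3)*7^(2/3)*y/7) + C3*airybi(-18^(1/3)*7^(2/3)*y/7), y)


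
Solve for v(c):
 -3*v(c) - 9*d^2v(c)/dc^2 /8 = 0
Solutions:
 v(c) = C1*sin(2*sqrt(6)*c/3) + C2*cos(2*sqrt(6)*c/3)


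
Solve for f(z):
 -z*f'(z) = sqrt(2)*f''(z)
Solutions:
 f(z) = C1 + C2*erf(2^(1/4)*z/2)


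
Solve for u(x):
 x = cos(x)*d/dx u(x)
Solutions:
 u(x) = C1 + Integral(x/cos(x), x)


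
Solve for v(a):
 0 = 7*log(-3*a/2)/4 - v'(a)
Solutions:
 v(a) = C1 + 7*a*log(-a)/4 + 7*a*(-1 - log(2) + log(3))/4


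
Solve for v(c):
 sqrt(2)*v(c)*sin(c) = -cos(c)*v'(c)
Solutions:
 v(c) = C1*cos(c)^(sqrt(2))


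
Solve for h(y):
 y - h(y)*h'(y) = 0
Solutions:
 h(y) = -sqrt(C1 + y^2)
 h(y) = sqrt(C1 + y^2)


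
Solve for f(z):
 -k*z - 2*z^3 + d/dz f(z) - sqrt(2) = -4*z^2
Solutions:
 f(z) = C1 + k*z^2/2 + z^4/2 - 4*z^3/3 + sqrt(2)*z


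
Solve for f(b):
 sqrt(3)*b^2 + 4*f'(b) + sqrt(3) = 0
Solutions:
 f(b) = C1 - sqrt(3)*b^3/12 - sqrt(3)*b/4


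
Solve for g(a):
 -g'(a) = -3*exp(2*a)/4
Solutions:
 g(a) = C1 + 3*exp(2*a)/8


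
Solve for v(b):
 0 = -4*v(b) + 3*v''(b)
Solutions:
 v(b) = C1*exp(-2*sqrt(3)*b/3) + C2*exp(2*sqrt(3)*b/3)


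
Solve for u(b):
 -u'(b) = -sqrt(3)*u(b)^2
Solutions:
 u(b) = -1/(C1 + sqrt(3)*b)


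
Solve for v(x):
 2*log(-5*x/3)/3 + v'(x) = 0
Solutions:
 v(x) = C1 - 2*x*log(-x)/3 + 2*x*(-log(5) + 1 + log(3))/3


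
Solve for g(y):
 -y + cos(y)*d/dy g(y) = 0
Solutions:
 g(y) = C1 + Integral(y/cos(y), y)


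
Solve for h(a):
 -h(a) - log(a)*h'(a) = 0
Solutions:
 h(a) = C1*exp(-li(a))


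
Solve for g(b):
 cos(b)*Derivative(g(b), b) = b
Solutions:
 g(b) = C1 + Integral(b/cos(b), b)


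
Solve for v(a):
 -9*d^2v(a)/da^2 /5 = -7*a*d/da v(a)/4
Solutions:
 v(a) = C1 + C2*erfi(sqrt(70)*a/12)


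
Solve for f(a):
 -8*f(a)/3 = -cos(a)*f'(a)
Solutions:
 f(a) = C1*(sin(a) + 1)^(4/3)/(sin(a) - 1)^(4/3)


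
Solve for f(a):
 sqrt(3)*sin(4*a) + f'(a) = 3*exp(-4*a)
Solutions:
 f(a) = C1 + sqrt(3)*cos(4*a)/4 - 3*exp(-4*a)/4


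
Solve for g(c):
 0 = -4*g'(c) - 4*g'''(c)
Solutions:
 g(c) = C1 + C2*sin(c) + C3*cos(c)


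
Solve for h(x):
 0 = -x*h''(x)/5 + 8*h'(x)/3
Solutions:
 h(x) = C1 + C2*x^(43/3)


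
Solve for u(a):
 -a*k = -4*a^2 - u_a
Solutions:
 u(a) = C1 - 4*a^3/3 + a^2*k/2


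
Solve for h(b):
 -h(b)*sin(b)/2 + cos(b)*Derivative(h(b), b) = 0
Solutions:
 h(b) = C1/sqrt(cos(b))


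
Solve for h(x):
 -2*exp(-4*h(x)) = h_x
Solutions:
 h(x) = log(-I*(C1 - 8*x)^(1/4))
 h(x) = log(I*(C1 - 8*x)^(1/4))
 h(x) = log(-(C1 - 8*x)^(1/4))
 h(x) = log(C1 - 8*x)/4


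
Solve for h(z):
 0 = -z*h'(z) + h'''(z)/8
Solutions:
 h(z) = C1 + Integral(C2*airyai(2*z) + C3*airybi(2*z), z)


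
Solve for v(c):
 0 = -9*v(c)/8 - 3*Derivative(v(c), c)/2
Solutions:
 v(c) = C1*exp(-3*c/4)


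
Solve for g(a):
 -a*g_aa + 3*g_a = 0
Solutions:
 g(a) = C1 + C2*a^4


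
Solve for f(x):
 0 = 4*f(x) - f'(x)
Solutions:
 f(x) = C1*exp(4*x)


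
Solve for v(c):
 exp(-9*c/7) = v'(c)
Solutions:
 v(c) = C1 - 7*exp(-9*c/7)/9


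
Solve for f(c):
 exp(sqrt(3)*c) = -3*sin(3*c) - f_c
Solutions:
 f(c) = C1 - sqrt(3)*exp(sqrt(3)*c)/3 + cos(3*c)


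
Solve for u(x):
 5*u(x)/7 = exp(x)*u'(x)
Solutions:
 u(x) = C1*exp(-5*exp(-x)/7)


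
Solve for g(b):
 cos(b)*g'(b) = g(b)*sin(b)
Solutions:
 g(b) = C1/cos(b)


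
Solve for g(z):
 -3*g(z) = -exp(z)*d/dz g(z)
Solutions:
 g(z) = C1*exp(-3*exp(-z))


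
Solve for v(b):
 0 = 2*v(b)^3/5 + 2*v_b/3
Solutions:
 v(b) = -sqrt(10)*sqrt(-1/(C1 - 3*b))/2
 v(b) = sqrt(10)*sqrt(-1/(C1 - 3*b))/2


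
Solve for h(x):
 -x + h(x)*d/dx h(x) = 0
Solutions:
 h(x) = -sqrt(C1 + x^2)
 h(x) = sqrt(C1 + x^2)


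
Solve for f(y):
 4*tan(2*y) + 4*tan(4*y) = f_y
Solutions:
 f(y) = C1 - 2*log(cos(2*y)) - log(cos(4*y))


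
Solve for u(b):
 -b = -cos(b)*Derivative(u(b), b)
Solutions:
 u(b) = C1 + Integral(b/cos(b), b)


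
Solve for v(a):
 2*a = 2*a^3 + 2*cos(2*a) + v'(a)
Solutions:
 v(a) = C1 - a^4/2 + a^2 - sin(2*a)


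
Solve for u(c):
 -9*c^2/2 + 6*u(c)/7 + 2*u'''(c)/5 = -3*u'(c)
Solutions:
 u(c) = C1*exp(c*(-7*28^(1/3)*5^(2/3)/(6 + sqrt(526))^(1/3) + 490^(1/3)*(6 + sqrt(526))^(1/3))/28)*sin(sqrt(3)*c*(7*28^(1/3)*5^(2/3)/(6 + sqrt(526))^(1/3) + 490^(1/3)*(6 + sqrt(526))^(1/3))/28) + C2*exp(c*(-7*28^(1/3)*5^(2/3)/(6 + sqrt(526))^(1/3) + 490^(1/3)*(6 + sqrt(526))^(1/3))/28)*cos(sqrt(3)*c*(7*28^(1/3)*5^(2/3)/(6 + sqrt(526))^(1/3) + 490^(1/3)*(6 + sqrt(526))^(1/3))/28) + C3*exp(-c*(-7*28^(1/3)*5^(2/3)/(6 + sqrt(526))^(1/3) + 490^(1/3)*(6 + sqrt(526))^(1/3))/14) + 21*c^2/4 - 147*c/4 + 1029/8


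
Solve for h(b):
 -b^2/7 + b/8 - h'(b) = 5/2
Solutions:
 h(b) = C1 - b^3/21 + b^2/16 - 5*b/2


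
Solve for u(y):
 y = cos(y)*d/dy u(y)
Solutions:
 u(y) = C1 + Integral(y/cos(y), y)


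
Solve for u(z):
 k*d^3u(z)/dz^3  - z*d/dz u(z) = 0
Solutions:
 u(z) = C1 + Integral(C2*airyai(z*(1/k)^(1/3)) + C3*airybi(z*(1/k)^(1/3)), z)


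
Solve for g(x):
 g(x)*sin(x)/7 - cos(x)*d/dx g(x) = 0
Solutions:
 g(x) = C1/cos(x)^(1/7)


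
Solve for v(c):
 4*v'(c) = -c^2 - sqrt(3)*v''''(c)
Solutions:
 v(c) = C1 + C4*exp(-2^(2/3)*3^(5/6)*c/3) - c^3/12 + (C2*sin(2^(2/3)*3^(1/3)*c/2) + C3*cos(2^(2/3)*3^(1/3)*c/2))*exp(2^(2/3)*3^(5/6)*c/6)


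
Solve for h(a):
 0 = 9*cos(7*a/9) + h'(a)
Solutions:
 h(a) = C1 - 81*sin(7*a/9)/7


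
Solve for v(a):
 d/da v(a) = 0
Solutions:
 v(a) = C1


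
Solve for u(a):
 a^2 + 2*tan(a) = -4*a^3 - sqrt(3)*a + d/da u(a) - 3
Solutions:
 u(a) = C1 + a^4 + a^3/3 + sqrt(3)*a^2/2 + 3*a - 2*log(cos(a))


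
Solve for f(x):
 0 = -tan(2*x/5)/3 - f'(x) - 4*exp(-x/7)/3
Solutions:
 f(x) = C1 - 5*log(tan(2*x/5)^2 + 1)/12 + 28*exp(-x/7)/3


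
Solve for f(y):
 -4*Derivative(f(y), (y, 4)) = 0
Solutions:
 f(y) = C1 + C2*y + C3*y^2 + C4*y^3


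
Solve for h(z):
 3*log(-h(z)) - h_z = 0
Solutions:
 -li(-h(z)) = C1 + 3*z


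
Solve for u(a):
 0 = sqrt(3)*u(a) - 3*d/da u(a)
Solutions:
 u(a) = C1*exp(sqrt(3)*a/3)


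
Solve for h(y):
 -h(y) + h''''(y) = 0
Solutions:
 h(y) = C1*exp(-y) + C2*exp(y) + C3*sin(y) + C4*cos(y)


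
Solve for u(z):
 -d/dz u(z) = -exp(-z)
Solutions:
 u(z) = C1 - exp(-z)


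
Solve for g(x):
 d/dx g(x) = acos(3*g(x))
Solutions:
 Integral(1/acos(3*_y), (_y, g(x))) = C1 + x


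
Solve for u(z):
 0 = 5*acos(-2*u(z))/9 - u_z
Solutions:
 Integral(1/acos(-2*_y), (_y, u(z))) = C1 + 5*z/9


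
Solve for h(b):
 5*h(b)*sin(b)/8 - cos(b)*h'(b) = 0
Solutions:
 h(b) = C1/cos(b)^(5/8)


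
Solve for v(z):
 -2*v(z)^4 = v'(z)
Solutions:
 v(z) = (-3^(2/3) - 3*3^(1/6)*I)*(1/(C1 + 2*z))^(1/3)/6
 v(z) = (-3^(2/3) + 3*3^(1/6)*I)*(1/(C1 + 2*z))^(1/3)/6
 v(z) = (1/(C1 + 6*z))^(1/3)


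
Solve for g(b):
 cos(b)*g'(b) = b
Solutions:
 g(b) = C1 + Integral(b/cos(b), b)


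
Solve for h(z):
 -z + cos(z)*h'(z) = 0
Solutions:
 h(z) = C1 + Integral(z/cos(z), z)


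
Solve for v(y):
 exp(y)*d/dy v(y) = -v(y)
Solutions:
 v(y) = C1*exp(exp(-y))


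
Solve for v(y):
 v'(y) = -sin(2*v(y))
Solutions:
 v(y) = pi - acos((-C1 - exp(4*y))/(C1 - exp(4*y)))/2
 v(y) = acos((-C1 - exp(4*y))/(C1 - exp(4*y)))/2


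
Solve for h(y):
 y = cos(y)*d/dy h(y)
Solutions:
 h(y) = C1 + Integral(y/cos(y), y)


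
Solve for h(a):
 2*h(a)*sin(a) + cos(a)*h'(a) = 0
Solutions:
 h(a) = C1*cos(a)^2


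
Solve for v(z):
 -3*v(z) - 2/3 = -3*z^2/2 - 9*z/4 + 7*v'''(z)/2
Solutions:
 v(z) = C3*exp(-6^(1/3)*7^(2/3)*z/7) + z^2/2 + 3*z/4 + (C1*sin(2^(1/3)*3^(5/6)*7^(2/3)*z/14) + C2*cos(2^(1/3)*3^(5/6)*7^(2/3)*z/14))*exp(6^(1/3)*7^(2/3)*z/14) - 2/9


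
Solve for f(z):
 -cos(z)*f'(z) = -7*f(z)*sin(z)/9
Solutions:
 f(z) = C1/cos(z)^(7/9)


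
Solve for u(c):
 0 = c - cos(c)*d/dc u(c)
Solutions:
 u(c) = C1 + Integral(c/cos(c), c)


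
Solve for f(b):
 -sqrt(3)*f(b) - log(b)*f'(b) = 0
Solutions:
 f(b) = C1*exp(-sqrt(3)*li(b))


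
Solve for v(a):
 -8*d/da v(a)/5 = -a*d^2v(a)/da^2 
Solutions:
 v(a) = C1 + C2*a^(13/5)


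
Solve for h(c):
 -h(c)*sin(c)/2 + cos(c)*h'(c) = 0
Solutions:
 h(c) = C1/sqrt(cos(c))


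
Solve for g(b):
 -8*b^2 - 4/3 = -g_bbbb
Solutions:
 g(b) = C1 + C2*b + C3*b^2 + C4*b^3 + b^6/45 + b^4/18


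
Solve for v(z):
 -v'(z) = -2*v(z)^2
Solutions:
 v(z) = -1/(C1 + 2*z)


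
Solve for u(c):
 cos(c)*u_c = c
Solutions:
 u(c) = C1 + Integral(c/cos(c), c)


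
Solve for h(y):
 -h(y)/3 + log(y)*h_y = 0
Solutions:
 h(y) = C1*exp(li(y)/3)


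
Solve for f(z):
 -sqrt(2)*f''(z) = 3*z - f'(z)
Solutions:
 f(z) = C1 + C2*exp(sqrt(2)*z/2) + 3*z^2/2 + 3*sqrt(2)*z


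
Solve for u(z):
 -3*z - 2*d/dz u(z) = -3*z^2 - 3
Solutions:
 u(z) = C1 + z^3/2 - 3*z^2/4 + 3*z/2


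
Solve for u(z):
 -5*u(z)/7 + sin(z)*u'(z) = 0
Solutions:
 u(z) = C1*(cos(z) - 1)^(5/14)/(cos(z) + 1)^(5/14)


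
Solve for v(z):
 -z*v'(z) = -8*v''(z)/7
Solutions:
 v(z) = C1 + C2*erfi(sqrt(7)*z/4)


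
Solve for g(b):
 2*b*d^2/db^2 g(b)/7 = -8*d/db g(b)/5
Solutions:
 g(b) = C1 + C2/b^(23/5)


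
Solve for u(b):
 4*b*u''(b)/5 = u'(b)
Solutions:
 u(b) = C1 + C2*b^(9/4)


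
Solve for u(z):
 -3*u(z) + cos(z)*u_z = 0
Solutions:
 u(z) = C1*(sin(z) + 1)^(3/2)/(sin(z) - 1)^(3/2)


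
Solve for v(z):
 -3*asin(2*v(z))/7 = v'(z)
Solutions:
 Integral(1/asin(2*_y), (_y, v(z))) = C1 - 3*z/7


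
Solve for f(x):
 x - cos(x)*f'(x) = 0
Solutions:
 f(x) = C1 + Integral(x/cos(x), x)


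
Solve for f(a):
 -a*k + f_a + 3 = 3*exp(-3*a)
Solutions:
 f(a) = C1 + a^2*k/2 - 3*a - exp(-3*a)


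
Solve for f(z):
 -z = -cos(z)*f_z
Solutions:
 f(z) = C1 + Integral(z/cos(z), z)


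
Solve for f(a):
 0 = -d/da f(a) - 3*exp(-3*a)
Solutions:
 f(a) = C1 + exp(-3*a)


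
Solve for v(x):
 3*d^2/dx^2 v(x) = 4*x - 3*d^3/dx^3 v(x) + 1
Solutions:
 v(x) = C1 + C2*x + C3*exp(-x) + 2*x^3/9 - x^2/2


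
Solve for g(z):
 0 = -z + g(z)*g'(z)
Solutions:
 g(z) = -sqrt(C1 + z^2)
 g(z) = sqrt(C1 + z^2)


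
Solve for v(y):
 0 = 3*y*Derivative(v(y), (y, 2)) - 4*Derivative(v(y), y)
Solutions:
 v(y) = C1 + C2*y^(7/3)


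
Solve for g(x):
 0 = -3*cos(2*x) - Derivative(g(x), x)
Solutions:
 g(x) = C1 - 3*sin(2*x)/2


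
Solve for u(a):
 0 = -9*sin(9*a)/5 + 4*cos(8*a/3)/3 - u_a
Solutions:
 u(a) = C1 + sin(8*a/3)/2 + cos(9*a)/5


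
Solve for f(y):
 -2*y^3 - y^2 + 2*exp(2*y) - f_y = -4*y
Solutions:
 f(y) = C1 - y^4/2 - y^3/3 + 2*y^2 + exp(2*y)


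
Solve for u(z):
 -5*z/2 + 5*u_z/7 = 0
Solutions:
 u(z) = C1 + 7*z^2/4


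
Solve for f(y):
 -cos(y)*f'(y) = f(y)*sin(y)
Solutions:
 f(y) = C1*cos(y)


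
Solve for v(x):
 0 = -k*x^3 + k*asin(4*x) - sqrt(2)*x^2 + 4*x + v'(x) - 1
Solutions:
 v(x) = C1 + k*x^4/4 - k*(x*asin(4*x) + sqrt(1 - 16*x^2)/4) + sqrt(2)*x^3/3 - 2*x^2 + x


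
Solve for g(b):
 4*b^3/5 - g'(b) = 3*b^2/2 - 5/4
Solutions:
 g(b) = C1 + b^4/5 - b^3/2 + 5*b/4


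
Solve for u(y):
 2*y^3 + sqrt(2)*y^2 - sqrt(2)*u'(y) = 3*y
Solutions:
 u(y) = C1 + sqrt(2)*y^4/4 + y^3/3 - 3*sqrt(2)*y^2/4


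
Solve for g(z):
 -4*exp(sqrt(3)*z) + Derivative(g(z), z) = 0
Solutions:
 g(z) = C1 + 4*sqrt(3)*exp(sqrt(3)*z)/3


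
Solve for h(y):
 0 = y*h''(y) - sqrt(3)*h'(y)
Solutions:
 h(y) = C1 + C2*y^(1 + sqrt(3))


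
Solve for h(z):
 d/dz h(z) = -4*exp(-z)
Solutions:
 h(z) = C1 + 4*exp(-z)


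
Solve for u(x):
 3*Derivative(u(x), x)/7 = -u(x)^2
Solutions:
 u(x) = 3/(C1 + 7*x)


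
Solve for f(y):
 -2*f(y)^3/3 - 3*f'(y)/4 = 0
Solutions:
 f(y) = -3*sqrt(2)*sqrt(-1/(C1 - 8*y))/2
 f(y) = 3*sqrt(2)*sqrt(-1/(C1 - 8*y))/2


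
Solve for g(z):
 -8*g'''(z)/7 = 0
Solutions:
 g(z) = C1 + C2*z + C3*z^2


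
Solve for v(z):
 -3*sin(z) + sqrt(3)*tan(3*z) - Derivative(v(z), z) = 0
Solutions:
 v(z) = C1 - sqrt(3)*log(cos(3*z))/3 + 3*cos(z)


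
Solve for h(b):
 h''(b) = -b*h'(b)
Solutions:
 h(b) = C1 + C2*erf(sqrt(2)*b/2)


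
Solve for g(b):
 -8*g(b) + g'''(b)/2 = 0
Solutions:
 g(b) = C3*exp(2*2^(1/3)*b) + (C1*sin(2^(1/3)*sqrt(3)*b) + C2*cos(2^(1/3)*sqrt(3)*b))*exp(-2^(1/3)*b)


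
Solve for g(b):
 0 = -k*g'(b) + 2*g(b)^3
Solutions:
 g(b) = -sqrt(2)*sqrt(-k/(C1*k + 2*b))/2
 g(b) = sqrt(2)*sqrt(-k/(C1*k + 2*b))/2


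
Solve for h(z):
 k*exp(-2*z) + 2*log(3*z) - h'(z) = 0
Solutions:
 h(z) = C1 - k*exp(-2*z)/2 + 2*z*log(z) + 2*z*(-1 + log(3))


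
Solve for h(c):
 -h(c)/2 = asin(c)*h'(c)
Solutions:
 h(c) = C1*exp(-Integral(1/asin(c), c)/2)


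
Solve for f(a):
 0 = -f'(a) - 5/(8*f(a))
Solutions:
 f(a) = -sqrt(C1 - 5*a)/2
 f(a) = sqrt(C1 - 5*a)/2


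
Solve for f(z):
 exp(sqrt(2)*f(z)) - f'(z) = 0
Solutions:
 f(z) = sqrt(2)*(2*log(-1/(C1 + z)) - log(2))/4


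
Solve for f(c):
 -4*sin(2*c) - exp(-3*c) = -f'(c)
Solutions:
 f(c) = C1 - 2*cos(2*c) - exp(-3*c)/3


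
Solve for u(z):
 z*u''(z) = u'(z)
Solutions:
 u(z) = C1 + C2*z^2


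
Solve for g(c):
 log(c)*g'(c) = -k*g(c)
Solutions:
 g(c) = C1*exp(-k*li(c))
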